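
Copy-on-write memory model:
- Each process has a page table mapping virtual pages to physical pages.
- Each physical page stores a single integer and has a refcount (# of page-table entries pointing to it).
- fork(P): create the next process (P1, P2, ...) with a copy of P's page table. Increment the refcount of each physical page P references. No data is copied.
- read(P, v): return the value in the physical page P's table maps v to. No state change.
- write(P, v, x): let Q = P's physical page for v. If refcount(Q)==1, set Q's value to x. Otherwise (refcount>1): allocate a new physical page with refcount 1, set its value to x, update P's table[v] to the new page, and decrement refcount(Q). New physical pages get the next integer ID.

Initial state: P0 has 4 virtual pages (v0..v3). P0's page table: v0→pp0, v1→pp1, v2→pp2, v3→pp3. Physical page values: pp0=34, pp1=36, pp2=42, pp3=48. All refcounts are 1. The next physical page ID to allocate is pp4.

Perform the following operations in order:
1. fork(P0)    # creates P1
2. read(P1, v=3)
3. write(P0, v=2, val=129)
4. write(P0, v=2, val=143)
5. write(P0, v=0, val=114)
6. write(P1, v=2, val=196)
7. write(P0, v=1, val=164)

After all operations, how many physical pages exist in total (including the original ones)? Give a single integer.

Op 1: fork(P0) -> P1. 4 ppages; refcounts: pp0:2 pp1:2 pp2:2 pp3:2
Op 2: read(P1, v3) -> 48. No state change.
Op 3: write(P0, v2, 129). refcount(pp2)=2>1 -> COPY to pp4. 5 ppages; refcounts: pp0:2 pp1:2 pp2:1 pp3:2 pp4:1
Op 4: write(P0, v2, 143). refcount(pp4)=1 -> write in place. 5 ppages; refcounts: pp0:2 pp1:2 pp2:1 pp3:2 pp4:1
Op 5: write(P0, v0, 114). refcount(pp0)=2>1 -> COPY to pp5. 6 ppages; refcounts: pp0:1 pp1:2 pp2:1 pp3:2 pp4:1 pp5:1
Op 6: write(P1, v2, 196). refcount(pp2)=1 -> write in place. 6 ppages; refcounts: pp0:1 pp1:2 pp2:1 pp3:2 pp4:1 pp5:1
Op 7: write(P0, v1, 164). refcount(pp1)=2>1 -> COPY to pp6. 7 ppages; refcounts: pp0:1 pp1:1 pp2:1 pp3:2 pp4:1 pp5:1 pp6:1

Answer: 7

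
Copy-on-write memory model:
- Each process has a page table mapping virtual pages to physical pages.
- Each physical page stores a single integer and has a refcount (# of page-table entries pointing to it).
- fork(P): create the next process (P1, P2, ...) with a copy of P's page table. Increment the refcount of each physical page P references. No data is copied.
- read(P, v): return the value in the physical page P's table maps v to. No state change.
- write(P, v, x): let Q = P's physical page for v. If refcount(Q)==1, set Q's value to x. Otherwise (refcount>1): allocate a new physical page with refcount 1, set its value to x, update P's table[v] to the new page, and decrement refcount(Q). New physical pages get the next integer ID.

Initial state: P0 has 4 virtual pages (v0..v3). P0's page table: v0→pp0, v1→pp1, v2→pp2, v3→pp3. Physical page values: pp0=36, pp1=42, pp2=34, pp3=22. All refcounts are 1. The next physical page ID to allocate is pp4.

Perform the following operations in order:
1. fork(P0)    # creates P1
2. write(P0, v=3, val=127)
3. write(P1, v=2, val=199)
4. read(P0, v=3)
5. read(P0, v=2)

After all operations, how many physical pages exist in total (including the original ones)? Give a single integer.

Op 1: fork(P0) -> P1. 4 ppages; refcounts: pp0:2 pp1:2 pp2:2 pp3:2
Op 2: write(P0, v3, 127). refcount(pp3)=2>1 -> COPY to pp4. 5 ppages; refcounts: pp0:2 pp1:2 pp2:2 pp3:1 pp4:1
Op 3: write(P1, v2, 199). refcount(pp2)=2>1 -> COPY to pp5. 6 ppages; refcounts: pp0:2 pp1:2 pp2:1 pp3:1 pp4:1 pp5:1
Op 4: read(P0, v3) -> 127. No state change.
Op 5: read(P0, v2) -> 34. No state change.

Answer: 6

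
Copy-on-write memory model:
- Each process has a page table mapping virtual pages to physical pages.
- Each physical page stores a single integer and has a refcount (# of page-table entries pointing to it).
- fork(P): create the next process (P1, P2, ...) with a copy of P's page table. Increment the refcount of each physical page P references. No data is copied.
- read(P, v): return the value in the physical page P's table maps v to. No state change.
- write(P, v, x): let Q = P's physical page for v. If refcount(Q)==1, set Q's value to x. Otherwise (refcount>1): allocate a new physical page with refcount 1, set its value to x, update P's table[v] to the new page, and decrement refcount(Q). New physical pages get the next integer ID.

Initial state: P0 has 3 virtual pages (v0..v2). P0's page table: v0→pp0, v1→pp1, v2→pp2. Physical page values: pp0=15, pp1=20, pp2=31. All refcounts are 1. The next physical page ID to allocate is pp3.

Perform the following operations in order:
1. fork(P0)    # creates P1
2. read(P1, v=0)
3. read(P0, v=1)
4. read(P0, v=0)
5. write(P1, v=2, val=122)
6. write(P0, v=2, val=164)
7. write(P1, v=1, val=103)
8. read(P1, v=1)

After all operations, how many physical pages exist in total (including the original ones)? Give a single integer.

Op 1: fork(P0) -> P1. 3 ppages; refcounts: pp0:2 pp1:2 pp2:2
Op 2: read(P1, v0) -> 15. No state change.
Op 3: read(P0, v1) -> 20. No state change.
Op 4: read(P0, v0) -> 15. No state change.
Op 5: write(P1, v2, 122). refcount(pp2)=2>1 -> COPY to pp3. 4 ppages; refcounts: pp0:2 pp1:2 pp2:1 pp3:1
Op 6: write(P0, v2, 164). refcount(pp2)=1 -> write in place. 4 ppages; refcounts: pp0:2 pp1:2 pp2:1 pp3:1
Op 7: write(P1, v1, 103). refcount(pp1)=2>1 -> COPY to pp4. 5 ppages; refcounts: pp0:2 pp1:1 pp2:1 pp3:1 pp4:1
Op 8: read(P1, v1) -> 103. No state change.

Answer: 5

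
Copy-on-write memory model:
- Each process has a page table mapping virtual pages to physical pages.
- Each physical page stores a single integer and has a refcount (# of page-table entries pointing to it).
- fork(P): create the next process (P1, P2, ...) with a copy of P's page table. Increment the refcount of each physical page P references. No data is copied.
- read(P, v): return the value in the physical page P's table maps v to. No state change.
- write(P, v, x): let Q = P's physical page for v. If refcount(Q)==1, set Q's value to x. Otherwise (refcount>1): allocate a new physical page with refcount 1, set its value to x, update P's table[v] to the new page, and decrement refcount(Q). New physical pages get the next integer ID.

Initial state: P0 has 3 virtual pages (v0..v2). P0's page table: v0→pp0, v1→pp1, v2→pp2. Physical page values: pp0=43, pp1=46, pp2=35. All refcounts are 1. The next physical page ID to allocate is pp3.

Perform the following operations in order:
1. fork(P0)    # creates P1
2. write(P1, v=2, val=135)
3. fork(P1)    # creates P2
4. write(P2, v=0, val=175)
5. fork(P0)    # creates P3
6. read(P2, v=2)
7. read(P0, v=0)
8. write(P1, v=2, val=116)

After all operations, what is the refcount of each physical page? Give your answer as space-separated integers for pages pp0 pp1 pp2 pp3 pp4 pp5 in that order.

Answer: 3 4 2 1 1 1

Derivation:
Op 1: fork(P0) -> P1. 3 ppages; refcounts: pp0:2 pp1:2 pp2:2
Op 2: write(P1, v2, 135). refcount(pp2)=2>1 -> COPY to pp3. 4 ppages; refcounts: pp0:2 pp1:2 pp2:1 pp3:1
Op 3: fork(P1) -> P2. 4 ppages; refcounts: pp0:3 pp1:3 pp2:1 pp3:2
Op 4: write(P2, v0, 175). refcount(pp0)=3>1 -> COPY to pp4. 5 ppages; refcounts: pp0:2 pp1:3 pp2:1 pp3:2 pp4:1
Op 5: fork(P0) -> P3. 5 ppages; refcounts: pp0:3 pp1:4 pp2:2 pp3:2 pp4:1
Op 6: read(P2, v2) -> 135. No state change.
Op 7: read(P0, v0) -> 43. No state change.
Op 8: write(P1, v2, 116). refcount(pp3)=2>1 -> COPY to pp5. 6 ppages; refcounts: pp0:3 pp1:4 pp2:2 pp3:1 pp4:1 pp5:1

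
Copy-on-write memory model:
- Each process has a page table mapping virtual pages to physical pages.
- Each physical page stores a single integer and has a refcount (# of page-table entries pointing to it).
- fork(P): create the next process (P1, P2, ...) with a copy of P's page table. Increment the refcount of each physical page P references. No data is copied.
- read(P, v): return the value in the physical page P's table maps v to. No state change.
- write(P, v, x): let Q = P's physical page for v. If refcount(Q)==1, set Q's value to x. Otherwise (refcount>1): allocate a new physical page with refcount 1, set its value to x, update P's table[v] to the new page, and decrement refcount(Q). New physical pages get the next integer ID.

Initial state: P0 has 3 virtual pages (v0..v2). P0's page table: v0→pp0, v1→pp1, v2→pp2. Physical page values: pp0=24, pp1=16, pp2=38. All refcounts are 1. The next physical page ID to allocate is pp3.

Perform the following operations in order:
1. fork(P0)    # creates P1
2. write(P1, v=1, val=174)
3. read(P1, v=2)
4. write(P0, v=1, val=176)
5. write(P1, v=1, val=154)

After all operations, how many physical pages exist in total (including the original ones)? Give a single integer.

Op 1: fork(P0) -> P1. 3 ppages; refcounts: pp0:2 pp1:2 pp2:2
Op 2: write(P1, v1, 174). refcount(pp1)=2>1 -> COPY to pp3. 4 ppages; refcounts: pp0:2 pp1:1 pp2:2 pp3:1
Op 3: read(P1, v2) -> 38. No state change.
Op 4: write(P0, v1, 176). refcount(pp1)=1 -> write in place. 4 ppages; refcounts: pp0:2 pp1:1 pp2:2 pp3:1
Op 5: write(P1, v1, 154). refcount(pp3)=1 -> write in place. 4 ppages; refcounts: pp0:2 pp1:1 pp2:2 pp3:1

Answer: 4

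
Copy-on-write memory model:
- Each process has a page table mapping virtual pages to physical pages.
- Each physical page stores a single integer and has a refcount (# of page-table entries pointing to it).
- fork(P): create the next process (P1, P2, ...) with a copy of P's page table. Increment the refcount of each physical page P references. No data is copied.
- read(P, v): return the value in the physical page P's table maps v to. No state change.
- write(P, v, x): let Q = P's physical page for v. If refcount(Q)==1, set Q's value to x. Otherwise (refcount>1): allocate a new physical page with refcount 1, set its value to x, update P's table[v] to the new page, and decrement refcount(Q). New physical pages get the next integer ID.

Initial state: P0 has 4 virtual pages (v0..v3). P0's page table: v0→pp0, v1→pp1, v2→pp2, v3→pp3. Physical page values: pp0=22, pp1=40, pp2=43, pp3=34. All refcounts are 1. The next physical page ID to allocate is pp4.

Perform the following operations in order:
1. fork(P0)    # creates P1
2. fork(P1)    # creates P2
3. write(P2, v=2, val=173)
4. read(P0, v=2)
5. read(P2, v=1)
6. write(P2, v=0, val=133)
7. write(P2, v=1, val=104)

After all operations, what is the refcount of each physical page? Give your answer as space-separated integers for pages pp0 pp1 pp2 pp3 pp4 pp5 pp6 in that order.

Op 1: fork(P0) -> P1. 4 ppages; refcounts: pp0:2 pp1:2 pp2:2 pp3:2
Op 2: fork(P1) -> P2. 4 ppages; refcounts: pp0:3 pp1:3 pp2:3 pp3:3
Op 3: write(P2, v2, 173). refcount(pp2)=3>1 -> COPY to pp4. 5 ppages; refcounts: pp0:3 pp1:3 pp2:2 pp3:3 pp4:1
Op 4: read(P0, v2) -> 43. No state change.
Op 5: read(P2, v1) -> 40. No state change.
Op 6: write(P2, v0, 133). refcount(pp0)=3>1 -> COPY to pp5. 6 ppages; refcounts: pp0:2 pp1:3 pp2:2 pp3:3 pp4:1 pp5:1
Op 7: write(P2, v1, 104). refcount(pp1)=3>1 -> COPY to pp6. 7 ppages; refcounts: pp0:2 pp1:2 pp2:2 pp3:3 pp4:1 pp5:1 pp6:1

Answer: 2 2 2 3 1 1 1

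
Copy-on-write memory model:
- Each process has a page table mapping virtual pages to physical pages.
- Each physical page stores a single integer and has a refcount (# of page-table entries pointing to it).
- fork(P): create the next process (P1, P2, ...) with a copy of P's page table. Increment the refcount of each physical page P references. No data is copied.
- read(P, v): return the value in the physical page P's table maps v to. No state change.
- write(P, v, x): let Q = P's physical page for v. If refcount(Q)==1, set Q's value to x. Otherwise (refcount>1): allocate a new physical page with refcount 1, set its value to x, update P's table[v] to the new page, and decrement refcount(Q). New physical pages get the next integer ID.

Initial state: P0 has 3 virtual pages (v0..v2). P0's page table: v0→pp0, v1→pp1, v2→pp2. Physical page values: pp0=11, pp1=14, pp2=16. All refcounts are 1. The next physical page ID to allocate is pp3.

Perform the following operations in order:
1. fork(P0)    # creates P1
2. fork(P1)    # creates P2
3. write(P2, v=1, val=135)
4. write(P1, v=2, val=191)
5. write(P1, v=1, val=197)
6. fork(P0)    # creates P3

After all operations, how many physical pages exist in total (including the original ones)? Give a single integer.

Answer: 6

Derivation:
Op 1: fork(P0) -> P1. 3 ppages; refcounts: pp0:2 pp1:2 pp2:2
Op 2: fork(P1) -> P2. 3 ppages; refcounts: pp0:3 pp1:3 pp2:3
Op 3: write(P2, v1, 135). refcount(pp1)=3>1 -> COPY to pp3. 4 ppages; refcounts: pp0:3 pp1:2 pp2:3 pp3:1
Op 4: write(P1, v2, 191). refcount(pp2)=3>1 -> COPY to pp4. 5 ppages; refcounts: pp0:3 pp1:2 pp2:2 pp3:1 pp4:1
Op 5: write(P1, v1, 197). refcount(pp1)=2>1 -> COPY to pp5. 6 ppages; refcounts: pp0:3 pp1:1 pp2:2 pp3:1 pp4:1 pp5:1
Op 6: fork(P0) -> P3. 6 ppages; refcounts: pp0:4 pp1:2 pp2:3 pp3:1 pp4:1 pp5:1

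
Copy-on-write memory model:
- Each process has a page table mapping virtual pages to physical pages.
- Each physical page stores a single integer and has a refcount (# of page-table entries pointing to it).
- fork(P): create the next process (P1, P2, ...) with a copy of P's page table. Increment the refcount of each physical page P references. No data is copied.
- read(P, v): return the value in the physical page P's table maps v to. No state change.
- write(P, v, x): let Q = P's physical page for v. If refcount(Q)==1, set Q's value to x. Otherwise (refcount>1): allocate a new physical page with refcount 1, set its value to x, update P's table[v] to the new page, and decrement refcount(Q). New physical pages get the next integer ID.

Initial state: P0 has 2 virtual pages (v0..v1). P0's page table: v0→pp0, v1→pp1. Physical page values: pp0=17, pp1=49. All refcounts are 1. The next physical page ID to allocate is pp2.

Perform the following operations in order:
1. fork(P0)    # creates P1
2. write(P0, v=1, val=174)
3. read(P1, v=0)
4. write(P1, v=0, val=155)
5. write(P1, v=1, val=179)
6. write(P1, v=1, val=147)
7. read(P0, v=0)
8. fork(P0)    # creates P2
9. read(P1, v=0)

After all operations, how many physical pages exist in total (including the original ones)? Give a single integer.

Op 1: fork(P0) -> P1. 2 ppages; refcounts: pp0:2 pp1:2
Op 2: write(P0, v1, 174). refcount(pp1)=2>1 -> COPY to pp2. 3 ppages; refcounts: pp0:2 pp1:1 pp2:1
Op 3: read(P1, v0) -> 17. No state change.
Op 4: write(P1, v0, 155). refcount(pp0)=2>1 -> COPY to pp3. 4 ppages; refcounts: pp0:1 pp1:1 pp2:1 pp3:1
Op 5: write(P1, v1, 179). refcount(pp1)=1 -> write in place. 4 ppages; refcounts: pp0:1 pp1:1 pp2:1 pp3:1
Op 6: write(P1, v1, 147). refcount(pp1)=1 -> write in place. 4 ppages; refcounts: pp0:1 pp1:1 pp2:1 pp3:1
Op 7: read(P0, v0) -> 17. No state change.
Op 8: fork(P0) -> P2. 4 ppages; refcounts: pp0:2 pp1:1 pp2:2 pp3:1
Op 9: read(P1, v0) -> 155. No state change.

Answer: 4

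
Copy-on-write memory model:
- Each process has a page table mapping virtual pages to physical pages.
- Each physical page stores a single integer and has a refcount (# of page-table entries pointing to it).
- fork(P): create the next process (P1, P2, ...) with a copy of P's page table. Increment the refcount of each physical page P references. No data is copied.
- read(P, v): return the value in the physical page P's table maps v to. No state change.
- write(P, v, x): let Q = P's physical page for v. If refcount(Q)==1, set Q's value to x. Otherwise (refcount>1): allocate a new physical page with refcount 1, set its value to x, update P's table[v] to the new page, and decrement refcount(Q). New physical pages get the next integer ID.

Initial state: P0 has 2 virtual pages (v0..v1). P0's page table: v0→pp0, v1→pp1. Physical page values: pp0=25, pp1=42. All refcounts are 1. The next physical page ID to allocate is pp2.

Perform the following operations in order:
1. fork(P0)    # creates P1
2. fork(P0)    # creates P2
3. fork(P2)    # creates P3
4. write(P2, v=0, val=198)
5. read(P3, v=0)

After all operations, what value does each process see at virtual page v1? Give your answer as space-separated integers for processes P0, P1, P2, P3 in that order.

Op 1: fork(P0) -> P1. 2 ppages; refcounts: pp0:2 pp1:2
Op 2: fork(P0) -> P2. 2 ppages; refcounts: pp0:3 pp1:3
Op 3: fork(P2) -> P3. 2 ppages; refcounts: pp0:4 pp1:4
Op 4: write(P2, v0, 198). refcount(pp0)=4>1 -> COPY to pp2. 3 ppages; refcounts: pp0:3 pp1:4 pp2:1
Op 5: read(P3, v0) -> 25. No state change.
P0: v1 -> pp1 = 42
P1: v1 -> pp1 = 42
P2: v1 -> pp1 = 42
P3: v1 -> pp1 = 42

Answer: 42 42 42 42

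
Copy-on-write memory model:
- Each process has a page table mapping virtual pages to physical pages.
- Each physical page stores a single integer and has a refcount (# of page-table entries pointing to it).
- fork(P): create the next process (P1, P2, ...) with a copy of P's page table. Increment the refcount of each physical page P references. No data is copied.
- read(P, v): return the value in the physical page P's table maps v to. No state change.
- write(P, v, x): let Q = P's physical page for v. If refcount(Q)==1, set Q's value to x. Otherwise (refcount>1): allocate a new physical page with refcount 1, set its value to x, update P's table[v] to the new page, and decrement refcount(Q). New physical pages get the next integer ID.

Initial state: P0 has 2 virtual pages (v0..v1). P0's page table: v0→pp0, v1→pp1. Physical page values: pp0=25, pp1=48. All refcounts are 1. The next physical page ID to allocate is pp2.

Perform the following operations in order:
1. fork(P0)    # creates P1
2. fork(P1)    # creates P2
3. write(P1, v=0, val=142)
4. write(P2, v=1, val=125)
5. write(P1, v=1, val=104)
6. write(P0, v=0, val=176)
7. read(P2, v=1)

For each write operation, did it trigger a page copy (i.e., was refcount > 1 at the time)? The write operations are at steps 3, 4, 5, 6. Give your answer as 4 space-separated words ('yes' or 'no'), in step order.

Op 1: fork(P0) -> P1. 2 ppages; refcounts: pp0:2 pp1:2
Op 2: fork(P1) -> P2. 2 ppages; refcounts: pp0:3 pp1:3
Op 3: write(P1, v0, 142). refcount(pp0)=3>1 -> COPY to pp2. 3 ppages; refcounts: pp0:2 pp1:3 pp2:1
Op 4: write(P2, v1, 125). refcount(pp1)=3>1 -> COPY to pp3. 4 ppages; refcounts: pp0:2 pp1:2 pp2:1 pp3:1
Op 5: write(P1, v1, 104). refcount(pp1)=2>1 -> COPY to pp4. 5 ppages; refcounts: pp0:2 pp1:1 pp2:1 pp3:1 pp4:1
Op 6: write(P0, v0, 176). refcount(pp0)=2>1 -> COPY to pp5. 6 ppages; refcounts: pp0:1 pp1:1 pp2:1 pp3:1 pp4:1 pp5:1
Op 7: read(P2, v1) -> 125. No state change.

yes yes yes yes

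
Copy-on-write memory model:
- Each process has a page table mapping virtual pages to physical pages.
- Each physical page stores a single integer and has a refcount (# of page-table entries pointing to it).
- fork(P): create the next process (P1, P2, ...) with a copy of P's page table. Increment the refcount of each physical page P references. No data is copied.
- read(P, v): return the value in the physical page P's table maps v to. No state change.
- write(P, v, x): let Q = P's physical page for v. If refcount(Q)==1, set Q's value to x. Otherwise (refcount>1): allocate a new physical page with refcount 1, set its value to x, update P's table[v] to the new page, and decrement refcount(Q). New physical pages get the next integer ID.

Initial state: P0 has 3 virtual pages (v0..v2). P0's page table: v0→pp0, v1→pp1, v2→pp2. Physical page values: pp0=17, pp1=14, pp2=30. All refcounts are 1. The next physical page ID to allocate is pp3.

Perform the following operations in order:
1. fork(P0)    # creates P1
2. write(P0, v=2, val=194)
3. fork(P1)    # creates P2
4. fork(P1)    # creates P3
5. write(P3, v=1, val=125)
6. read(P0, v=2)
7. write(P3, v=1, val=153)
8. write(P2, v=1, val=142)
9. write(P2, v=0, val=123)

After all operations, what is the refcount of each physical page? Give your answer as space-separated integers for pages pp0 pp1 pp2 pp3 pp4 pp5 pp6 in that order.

Answer: 3 2 3 1 1 1 1

Derivation:
Op 1: fork(P0) -> P1. 3 ppages; refcounts: pp0:2 pp1:2 pp2:2
Op 2: write(P0, v2, 194). refcount(pp2)=2>1 -> COPY to pp3. 4 ppages; refcounts: pp0:2 pp1:2 pp2:1 pp3:1
Op 3: fork(P1) -> P2. 4 ppages; refcounts: pp0:3 pp1:3 pp2:2 pp3:1
Op 4: fork(P1) -> P3. 4 ppages; refcounts: pp0:4 pp1:4 pp2:3 pp3:1
Op 5: write(P3, v1, 125). refcount(pp1)=4>1 -> COPY to pp4. 5 ppages; refcounts: pp0:4 pp1:3 pp2:3 pp3:1 pp4:1
Op 6: read(P0, v2) -> 194. No state change.
Op 7: write(P3, v1, 153). refcount(pp4)=1 -> write in place. 5 ppages; refcounts: pp0:4 pp1:3 pp2:3 pp3:1 pp4:1
Op 8: write(P2, v1, 142). refcount(pp1)=3>1 -> COPY to pp5. 6 ppages; refcounts: pp0:4 pp1:2 pp2:3 pp3:1 pp4:1 pp5:1
Op 9: write(P2, v0, 123). refcount(pp0)=4>1 -> COPY to pp6. 7 ppages; refcounts: pp0:3 pp1:2 pp2:3 pp3:1 pp4:1 pp5:1 pp6:1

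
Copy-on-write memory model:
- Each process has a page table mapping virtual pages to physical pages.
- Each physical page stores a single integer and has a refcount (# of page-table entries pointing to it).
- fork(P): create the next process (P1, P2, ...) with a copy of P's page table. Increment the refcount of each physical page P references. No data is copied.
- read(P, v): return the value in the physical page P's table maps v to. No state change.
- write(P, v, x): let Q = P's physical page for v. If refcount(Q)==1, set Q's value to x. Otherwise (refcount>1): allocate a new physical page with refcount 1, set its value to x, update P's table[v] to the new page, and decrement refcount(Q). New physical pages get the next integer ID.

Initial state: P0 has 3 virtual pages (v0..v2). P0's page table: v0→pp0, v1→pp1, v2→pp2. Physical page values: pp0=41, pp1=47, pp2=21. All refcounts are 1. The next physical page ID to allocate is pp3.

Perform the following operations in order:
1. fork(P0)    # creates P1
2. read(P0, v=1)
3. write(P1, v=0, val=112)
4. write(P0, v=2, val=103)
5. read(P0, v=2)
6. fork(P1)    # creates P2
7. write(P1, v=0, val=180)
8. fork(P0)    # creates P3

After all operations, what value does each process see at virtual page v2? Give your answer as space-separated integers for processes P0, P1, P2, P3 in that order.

Op 1: fork(P0) -> P1. 3 ppages; refcounts: pp0:2 pp1:2 pp2:2
Op 2: read(P0, v1) -> 47. No state change.
Op 3: write(P1, v0, 112). refcount(pp0)=2>1 -> COPY to pp3. 4 ppages; refcounts: pp0:1 pp1:2 pp2:2 pp3:1
Op 4: write(P0, v2, 103). refcount(pp2)=2>1 -> COPY to pp4. 5 ppages; refcounts: pp0:1 pp1:2 pp2:1 pp3:1 pp4:1
Op 5: read(P0, v2) -> 103. No state change.
Op 6: fork(P1) -> P2. 5 ppages; refcounts: pp0:1 pp1:3 pp2:2 pp3:2 pp4:1
Op 7: write(P1, v0, 180). refcount(pp3)=2>1 -> COPY to pp5. 6 ppages; refcounts: pp0:1 pp1:3 pp2:2 pp3:1 pp4:1 pp5:1
Op 8: fork(P0) -> P3. 6 ppages; refcounts: pp0:2 pp1:4 pp2:2 pp3:1 pp4:2 pp5:1
P0: v2 -> pp4 = 103
P1: v2 -> pp2 = 21
P2: v2 -> pp2 = 21
P3: v2 -> pp4 = 103

Answer: 103 21 21 103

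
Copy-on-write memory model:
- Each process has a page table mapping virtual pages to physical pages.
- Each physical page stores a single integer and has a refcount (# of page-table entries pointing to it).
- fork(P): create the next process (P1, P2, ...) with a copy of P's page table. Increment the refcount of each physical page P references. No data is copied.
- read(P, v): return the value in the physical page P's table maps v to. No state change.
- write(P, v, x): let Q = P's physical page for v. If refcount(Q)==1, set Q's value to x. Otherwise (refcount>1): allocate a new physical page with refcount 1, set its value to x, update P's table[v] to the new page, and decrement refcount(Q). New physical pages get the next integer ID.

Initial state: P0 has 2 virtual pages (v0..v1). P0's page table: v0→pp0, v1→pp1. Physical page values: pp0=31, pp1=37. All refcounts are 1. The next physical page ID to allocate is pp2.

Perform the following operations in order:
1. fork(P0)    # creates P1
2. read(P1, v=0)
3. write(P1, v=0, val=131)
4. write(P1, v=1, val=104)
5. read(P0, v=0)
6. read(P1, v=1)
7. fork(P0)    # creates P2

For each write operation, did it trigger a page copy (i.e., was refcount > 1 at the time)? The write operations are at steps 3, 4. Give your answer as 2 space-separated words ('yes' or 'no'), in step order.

Op 1: fork(P0) -> P1. 2 ppages; refcounts: pp0:2 pp1:2
Op 2: read(P1, v0) -> 31. No state change.
Op 3: write(P1, v0, 131). refcount(pp0)=2>1 -> COPY to pp2. 3 ppages; refcounts: pp0:1 pp1:2 pp2:1
Op 4: write(P1, v1, 104). refcount(pp1)=2>1 -> COPY to pp3. 4 ppages; refcounts: pp0:1 pp1:1 pp2:1 pp3:1
Op 5: read(P0, v0) -> 31. No state change.
Op 6: read(P1, v1) -> 104. No state change.
Op 7: fork(P0) -> P2. 4 ppages; refcounts: pp0:2 pp1:2 pp2:1 pp3:1

yes yes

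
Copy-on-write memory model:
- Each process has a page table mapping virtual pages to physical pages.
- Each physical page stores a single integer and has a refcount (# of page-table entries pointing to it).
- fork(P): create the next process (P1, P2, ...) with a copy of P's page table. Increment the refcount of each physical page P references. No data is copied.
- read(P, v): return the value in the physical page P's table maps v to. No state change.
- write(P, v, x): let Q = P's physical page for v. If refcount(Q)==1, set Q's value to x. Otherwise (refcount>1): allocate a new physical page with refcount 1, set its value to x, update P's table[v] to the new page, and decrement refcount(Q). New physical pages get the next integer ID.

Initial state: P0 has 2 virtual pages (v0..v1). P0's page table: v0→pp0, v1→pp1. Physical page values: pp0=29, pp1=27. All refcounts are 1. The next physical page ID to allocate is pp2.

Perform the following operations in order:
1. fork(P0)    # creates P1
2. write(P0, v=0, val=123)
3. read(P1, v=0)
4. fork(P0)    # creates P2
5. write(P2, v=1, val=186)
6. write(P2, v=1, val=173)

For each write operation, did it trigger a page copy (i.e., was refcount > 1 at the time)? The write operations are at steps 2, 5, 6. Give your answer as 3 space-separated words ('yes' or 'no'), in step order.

Op 1: fork(P0) -> P1. 2 ppages; refcounts: pp0:2 pp1:2
Op 2: write(P0, v0, 123). refcount(pp0)=2>1 -> COPY to pp2. 3 ppages; refcounts: pp0:1 pp1:2 pp2:1
Op 3: read(P1, v0) -> 29. No state change.
Op 4: fork(P0) -> P2. 3 ppages; refcounts: pp0:1 pp1:3 pp2:2
Op 5: write(P2, v1, 186). refcount(pp1)=3>1 -> COPY to pp3. 4 ppages; refcounts: pp0:1 pp1:2 pp2:2 pp3:1
Op 6: write(P2, v1, 173). refcount(pp3)=1 -> write in place. 4 ppages; refcounts: pp0:1 pp1:2 pp2:2 pp3:1

yes yes no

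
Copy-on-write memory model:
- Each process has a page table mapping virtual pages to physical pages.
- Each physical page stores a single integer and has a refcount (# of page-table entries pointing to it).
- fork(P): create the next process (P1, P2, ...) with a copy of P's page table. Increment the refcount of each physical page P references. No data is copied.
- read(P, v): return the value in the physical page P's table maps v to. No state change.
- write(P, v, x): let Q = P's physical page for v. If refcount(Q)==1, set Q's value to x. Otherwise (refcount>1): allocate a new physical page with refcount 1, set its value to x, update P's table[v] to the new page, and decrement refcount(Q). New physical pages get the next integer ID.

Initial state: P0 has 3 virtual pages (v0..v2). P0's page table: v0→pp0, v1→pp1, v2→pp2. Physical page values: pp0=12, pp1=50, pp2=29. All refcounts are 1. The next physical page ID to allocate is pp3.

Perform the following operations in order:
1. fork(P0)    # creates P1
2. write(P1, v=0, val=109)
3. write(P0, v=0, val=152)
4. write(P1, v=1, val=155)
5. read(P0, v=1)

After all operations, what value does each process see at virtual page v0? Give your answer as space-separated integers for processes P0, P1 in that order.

Answer: 152 109

Derivation:
Op 1: fork(P0) -> P1. 3 ppages; refcounts: pp0:2 pp1:2 pp2:2
Op 2: write(P1, v0, 109). refcount(pp0)=2>1 -> COPY to pp3. 4 ppages; refcounts: pp0:1 pp1:2 pp2:2 pp3:1
Op 3: write(P0, v0, 152). refcount(pp0)=1 -> write in place. 4 ppages; refcounts: pp0:1 pp1:2 pp2:2 pp3:1
Op 4: write(P1, v1, 155). refcount(pp1)=2>1 -> COPY to pp4. 5 ppages; refcounts: pp0:1 pp1:1 pp2:2 pp3:1 pp4:1
Op 5: read(P0, v1) -> 50. No state change.
P0: v0 -> pp0 = 152
P1: v0 -> pp3 = 109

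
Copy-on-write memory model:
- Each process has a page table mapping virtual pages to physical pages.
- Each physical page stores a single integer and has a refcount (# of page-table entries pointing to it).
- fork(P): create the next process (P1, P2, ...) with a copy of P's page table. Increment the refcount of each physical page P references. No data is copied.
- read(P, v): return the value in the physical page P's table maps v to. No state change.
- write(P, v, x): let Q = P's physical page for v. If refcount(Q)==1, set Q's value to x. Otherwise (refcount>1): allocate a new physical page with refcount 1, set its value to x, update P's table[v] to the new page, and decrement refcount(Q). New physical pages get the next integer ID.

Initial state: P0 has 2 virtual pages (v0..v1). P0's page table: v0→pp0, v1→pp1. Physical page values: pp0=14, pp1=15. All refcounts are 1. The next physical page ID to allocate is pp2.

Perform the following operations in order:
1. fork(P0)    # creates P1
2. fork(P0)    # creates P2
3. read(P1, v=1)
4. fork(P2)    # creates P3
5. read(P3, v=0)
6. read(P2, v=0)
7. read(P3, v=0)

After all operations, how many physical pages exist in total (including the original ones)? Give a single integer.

Answer: 2

Derivation:
Op 1: fork(P0) -> P1. 2 ppages; refcounts: pp0:2 pp1:2
Op 2: fork(P0) -> P2. 2 ppages; refcounts: pp0:3 pp1:3
Op 3: read(P1, v1) -> 15. No state change.
Op 4: fork(P2) -> P3. 2 ppages; refcounts: pp0:4 pp1:4
Op 5: read(P3, v0) -> 14. No state change.
Op 6: read(P2, v0) -> 14. No state change.
Op 7: read(P3, v0) -> 14. No state change.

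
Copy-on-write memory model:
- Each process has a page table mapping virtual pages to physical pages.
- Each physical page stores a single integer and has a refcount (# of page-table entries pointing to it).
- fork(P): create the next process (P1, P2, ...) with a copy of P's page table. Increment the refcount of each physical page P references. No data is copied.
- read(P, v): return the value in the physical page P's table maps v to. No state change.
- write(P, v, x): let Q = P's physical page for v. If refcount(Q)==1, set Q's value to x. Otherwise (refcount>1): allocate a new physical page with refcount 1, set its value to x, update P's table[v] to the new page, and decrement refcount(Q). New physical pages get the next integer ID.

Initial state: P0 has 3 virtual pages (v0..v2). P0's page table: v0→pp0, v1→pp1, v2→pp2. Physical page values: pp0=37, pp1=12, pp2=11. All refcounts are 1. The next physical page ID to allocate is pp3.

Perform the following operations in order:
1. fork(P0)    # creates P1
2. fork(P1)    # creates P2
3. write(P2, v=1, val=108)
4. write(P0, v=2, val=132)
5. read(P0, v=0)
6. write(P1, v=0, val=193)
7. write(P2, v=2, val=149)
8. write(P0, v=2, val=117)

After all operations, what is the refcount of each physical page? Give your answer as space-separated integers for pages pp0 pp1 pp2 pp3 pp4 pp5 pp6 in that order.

Answer: 2 2 1 1 1 1 1

Derivation:
Op 1: fork(P0) -> P1. 3 ppages; refcounts: pp0:2 pp1:2 pp2:2
Op 2: fork(P1) -> P2. 3 ppages; refcounts: pp0:3 pp1:3 pp2:3
Op 3: write(P2, v1, 108). refcount(pp1)=3>1 -> COPY to pp3. 4 ppages; refcounts: pp0:3 pp1:2 pp2:3 pp3:1
Op 4: write(P0, v2, 132). refcount(pp2)=3>1 -> COPY to pp4. 5 ppages; refcounts: pp0:3 pp1:2 pp2:2 pp3:1 pp4:1
Op 5: read(P0, v0) -> 37. No state change.
Op 6: write(P1, v0, 193). refcount(pp0)=3>1 -> COPY to pp5. 6 ppages; refcounts: pp0:2 pp1:2 pp2:2 pp3:1 pp4:1 pp5:1
Op 7: write(P2, v2, 149). refcount(pp2)=2>1 -> COPY to pp6. 7 ppages; refcounts: pp0:2 pp1:2 pp2:1 pp3:1 pp4:1 pp5:1 pp6:1
Op 8: write(P0, v2, 117). refcount(pp4)=1 -> write in place. 7 ppages; refcounts: pp0:2 pp1:2 pp2:1 pp3:1 pp4:1 pp5:1 pp6:1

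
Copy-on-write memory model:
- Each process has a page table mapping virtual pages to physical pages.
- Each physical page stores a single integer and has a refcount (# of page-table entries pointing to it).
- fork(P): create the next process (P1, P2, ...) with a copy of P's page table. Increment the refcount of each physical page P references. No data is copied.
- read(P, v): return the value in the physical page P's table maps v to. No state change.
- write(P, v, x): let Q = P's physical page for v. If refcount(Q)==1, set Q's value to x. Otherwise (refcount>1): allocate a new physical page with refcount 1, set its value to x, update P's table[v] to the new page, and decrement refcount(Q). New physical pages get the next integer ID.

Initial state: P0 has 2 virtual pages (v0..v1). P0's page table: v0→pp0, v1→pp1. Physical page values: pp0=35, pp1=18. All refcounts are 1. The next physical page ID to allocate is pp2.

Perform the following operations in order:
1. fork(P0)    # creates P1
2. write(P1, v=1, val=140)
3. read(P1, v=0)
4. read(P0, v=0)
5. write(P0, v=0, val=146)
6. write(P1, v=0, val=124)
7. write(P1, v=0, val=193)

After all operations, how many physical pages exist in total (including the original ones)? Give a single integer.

Op 1: fork(P0) -> P1. 2 ppages; refcounts: pp0:2 pp1:2
Op 2: write(P1, v1, 140). refcount(pp1)=2>1 -> COPY to pp2. 3 ppages; refcounts: pp0:2 pp1:1 pp2:1
Op 3: read(P1, v0) -> 35. No state change.
Op 4: read(P0, v0) -> 35. No state change.
Op 5: write(P0, v0, 146). refcount(pp0)=2>1 -> COPY to pp3. 4 ppages; refcounts: pp0:1 pp1:1 pp2:1 pp3:1
Op 6: write(P1, v0, 124). refcount(pp0)=1 -> write in place. 4 ppages; refcounts: pp0:1 pp1:1 pp2:1 pp3:1
Op 7: write(P1, v0, 193). refcount(pp0)=1 -> write in place. 4 ppages; refcounts: pp0:1 pp1:1 pp2:1 pp3:1

Answer: 4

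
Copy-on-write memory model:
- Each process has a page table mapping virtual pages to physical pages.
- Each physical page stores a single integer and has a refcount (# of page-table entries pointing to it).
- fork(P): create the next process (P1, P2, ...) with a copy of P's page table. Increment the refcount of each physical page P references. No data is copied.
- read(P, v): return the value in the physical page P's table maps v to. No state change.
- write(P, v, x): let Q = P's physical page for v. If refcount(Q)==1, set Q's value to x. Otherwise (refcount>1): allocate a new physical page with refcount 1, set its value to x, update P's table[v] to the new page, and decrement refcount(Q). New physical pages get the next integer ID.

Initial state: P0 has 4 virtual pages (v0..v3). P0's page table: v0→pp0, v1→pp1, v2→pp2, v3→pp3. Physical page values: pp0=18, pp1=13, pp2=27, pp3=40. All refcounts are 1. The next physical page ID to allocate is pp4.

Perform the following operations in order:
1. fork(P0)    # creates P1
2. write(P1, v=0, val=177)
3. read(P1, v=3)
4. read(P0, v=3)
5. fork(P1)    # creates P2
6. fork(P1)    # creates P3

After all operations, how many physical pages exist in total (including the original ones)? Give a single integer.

Op 1: fork(P0) -> P1. 4 ppages; refcounts: pp0:2 pp1:2 pp2:2 pp3:2
Op 2: write(P1, v0, 177). refcount(pp0)=2>1 -> COPY to pp4. 5 ppages; refcounts: pp0:1 pp1:2 pp2:2 pp3:2 pp4:1
Op 3: read(P1, v3) -> 40. No state change.
Op 4: read(P0, v3) -> 40. No state change.
Op 5: fork(P1) -> P2. 5 ppages; refcounts: pp0:1 pp1:3 pp2:3 pp3:3 pp4:2
Op 6: fork(P1) -> P3. 5 ppages; refcounts: pp0:1 pp1:4 pp2:4 pp3:4 pp4:3

Answer: 5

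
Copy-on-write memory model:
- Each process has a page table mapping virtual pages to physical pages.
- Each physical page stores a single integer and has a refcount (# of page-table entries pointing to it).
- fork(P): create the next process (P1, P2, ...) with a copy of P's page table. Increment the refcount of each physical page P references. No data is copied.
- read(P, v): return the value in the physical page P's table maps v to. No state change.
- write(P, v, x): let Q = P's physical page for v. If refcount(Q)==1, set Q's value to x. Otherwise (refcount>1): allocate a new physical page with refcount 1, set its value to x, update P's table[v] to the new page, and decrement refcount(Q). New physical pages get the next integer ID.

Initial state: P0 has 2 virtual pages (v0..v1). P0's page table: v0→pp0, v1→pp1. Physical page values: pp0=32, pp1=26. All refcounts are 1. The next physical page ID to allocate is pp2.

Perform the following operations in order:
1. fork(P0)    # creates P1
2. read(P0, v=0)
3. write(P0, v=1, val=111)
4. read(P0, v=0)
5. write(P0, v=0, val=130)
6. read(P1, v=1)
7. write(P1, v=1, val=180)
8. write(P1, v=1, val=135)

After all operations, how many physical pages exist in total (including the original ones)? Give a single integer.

Answer: 4

Derivation:
Op 1: fork(P0) -> P1. 2 ppages; refcounts: pp0:2 pp1:2
Op 2: read(P0, v0) -> 32. No state change.
Op 3: write(P0, v1, 111). refcount(pp1)=2>1 -> COPY to pp2. 3 ppages; refcounts: pp0:2 pp1:1 pp2:1
Op 4: read(P0, v0) -> 32. No state change.
Op 5: write(P0, v0, 130). refcount(pp0)=2>1 -> COPY to pp3. 4 ppages; refcounts: pp0:1 pp1:1 pp2:1 pp3:1
Op 6: read(P1, v1) -> 26. No state change.
Op 7: write(P1, v1, 180). refcount(pp1)=1 -> write in place. 4 ppages; refcounts: pp0:1 pp1:1 pp2:1 pp3:1
Op 8: write(P1, v1, 135). refcount(pp1)=1 -> write in place. 4 ppages; refcounts: pp0:1 pp1:1 pp2:1 pp3:1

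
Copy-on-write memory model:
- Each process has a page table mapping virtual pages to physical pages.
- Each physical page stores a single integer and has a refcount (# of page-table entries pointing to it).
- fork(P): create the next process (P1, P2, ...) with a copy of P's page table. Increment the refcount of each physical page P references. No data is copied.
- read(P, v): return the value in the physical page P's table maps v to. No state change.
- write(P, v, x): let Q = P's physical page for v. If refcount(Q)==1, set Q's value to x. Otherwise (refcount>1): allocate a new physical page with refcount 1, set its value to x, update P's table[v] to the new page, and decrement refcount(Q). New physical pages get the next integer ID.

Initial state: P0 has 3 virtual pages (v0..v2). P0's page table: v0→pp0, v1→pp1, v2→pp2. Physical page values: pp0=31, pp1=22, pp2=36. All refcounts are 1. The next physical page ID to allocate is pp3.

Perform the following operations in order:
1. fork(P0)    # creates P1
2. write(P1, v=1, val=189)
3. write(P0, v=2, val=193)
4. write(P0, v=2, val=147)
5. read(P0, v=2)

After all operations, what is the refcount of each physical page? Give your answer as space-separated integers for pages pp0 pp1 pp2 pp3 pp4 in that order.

Op 1: fork(P0) -> P1. 3 ppages; refcounts: pp0:2 pp1:2 pp2:2
Op 2: write(P1, v1, 189). refcount(pp1)=2>1 -> COPY to pp3. 4 ppages; refcounts: pp0:2 pp1:1 pp2:2 pp3:1
Op 3: write(P0, v2, 193). refcount(pp2)=2>1 -> COPY to pp4. 5 ppages; refcounts: pp0:2 pp1:1 pp2:1 pp3:1 pp4:1
Op 4: write(P0, v2, 147). refcount(pp4)=1 -> write in place. 5 ppages; refcounts: pp0:2 pp1:1 pp2:1 pp3:1 pp4:1
Op 5: read(P0, v2) -> 147. No state change.

Answer: 2 1 1 1 1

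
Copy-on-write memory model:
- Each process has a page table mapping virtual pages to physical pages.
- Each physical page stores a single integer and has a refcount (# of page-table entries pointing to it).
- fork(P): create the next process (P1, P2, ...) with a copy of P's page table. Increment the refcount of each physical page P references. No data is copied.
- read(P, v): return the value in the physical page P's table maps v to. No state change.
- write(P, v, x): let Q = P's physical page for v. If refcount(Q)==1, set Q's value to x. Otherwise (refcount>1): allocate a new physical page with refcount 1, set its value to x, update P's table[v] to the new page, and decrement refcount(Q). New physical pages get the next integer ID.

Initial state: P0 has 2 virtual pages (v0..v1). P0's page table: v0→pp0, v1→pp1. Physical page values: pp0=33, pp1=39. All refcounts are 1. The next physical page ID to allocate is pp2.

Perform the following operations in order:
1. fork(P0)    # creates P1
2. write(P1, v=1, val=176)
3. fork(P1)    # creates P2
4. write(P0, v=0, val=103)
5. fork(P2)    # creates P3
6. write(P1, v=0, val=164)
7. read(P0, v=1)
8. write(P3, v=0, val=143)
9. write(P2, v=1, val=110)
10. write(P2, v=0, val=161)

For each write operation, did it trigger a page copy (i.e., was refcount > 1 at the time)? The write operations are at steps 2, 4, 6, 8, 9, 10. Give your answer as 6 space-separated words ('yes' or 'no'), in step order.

Op 1: fork(P0) -> P1. 2 ppages; refcounts: pp0:2 pp1:2
Op 2: write(P1, v1, 176). refcount(pp1)=2>1 -> COPY to pp2. 3 ppages; refcounts: pp0:2 pp1:1 pp2:1
Op 3: fork(P1) -> P2. 3 ppages; refcounts: pp0:3 pp1:1 pp2:2
Op 4: write(P0, v0, 103). refcount(pp0)=3>1 -> COPY to pp3. 4 ppages; refcounts: pp0:2 pp1:1 pp2:2 pp3:1
Op 5: fork(P2) -> P3. 4 ppages; refcounts: pp0:3 pp1:1 pp2:3 pp3:1
Op 6: write(P1, v0, 164). refcount(pp0)=3>1 -> COPY to pp4. 5 ppages; refcounts: pp0:2 pp1:1 pp2:3 pp3:1 pp4:1
Op 7: read(P0, v1) -> 39. No state change.
Op 8: write(P3, v0, 143). refcount(pp0)=2>1 -> COPY to pp5. 6 ppages; refcounts: pp0:1 pp1:1 pp2:3 pp3:1 pp4:1 pp5:1
Op 9: write(P2, v1, 110). refcount(pp2)=3>1 -> COPY to pp6. 7 ppages; refcounts: pp0:1 pp1:1 pp2:2 pp3:1 pp4:1 pp5:1 pp6:1
Op 10: write(P2, v0, 161). refcount(pp0)=1 -> write in place. 7 ppages; refcounts: pp0:1 pp1:1 pp2:2 pp3:1 pp4:1 pp5:1 pp6:1

yes yes yes yes yes no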